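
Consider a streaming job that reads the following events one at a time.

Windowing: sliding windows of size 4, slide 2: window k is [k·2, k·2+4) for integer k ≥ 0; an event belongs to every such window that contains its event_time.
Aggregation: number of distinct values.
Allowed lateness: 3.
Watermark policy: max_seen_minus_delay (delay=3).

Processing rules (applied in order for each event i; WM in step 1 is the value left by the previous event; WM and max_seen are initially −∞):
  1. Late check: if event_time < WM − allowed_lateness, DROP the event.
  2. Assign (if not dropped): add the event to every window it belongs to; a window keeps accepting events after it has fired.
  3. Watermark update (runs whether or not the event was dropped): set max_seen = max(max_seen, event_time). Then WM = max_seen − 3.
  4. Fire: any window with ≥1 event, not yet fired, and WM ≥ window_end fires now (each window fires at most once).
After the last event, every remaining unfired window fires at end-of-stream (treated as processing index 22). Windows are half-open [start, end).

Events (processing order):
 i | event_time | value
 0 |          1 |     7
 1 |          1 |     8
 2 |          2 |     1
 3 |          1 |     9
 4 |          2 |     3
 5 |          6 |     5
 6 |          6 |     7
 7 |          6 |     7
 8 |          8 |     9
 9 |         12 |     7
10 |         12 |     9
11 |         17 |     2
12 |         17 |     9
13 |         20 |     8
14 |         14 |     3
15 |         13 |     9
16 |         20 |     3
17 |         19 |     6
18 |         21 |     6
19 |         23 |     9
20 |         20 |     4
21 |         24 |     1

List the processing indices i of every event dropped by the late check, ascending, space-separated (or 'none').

15

i=0 t=1 v=7: → [0,4); WM=-2
i=1 t=1 v=8: → [0,4); WM=-2
i=2 t=2 v=1: → [2,6),[0,4); WM=-1
i=3 t=1 v=9: → [0,4); WM=-1
i=4 t=2 v=3: → [2,6),[0,4); WM=-1
i=5 t=6 v=5: → [6,10),[4,8); WM=3
i=6 t=6 v=7: → [6,10),[4,8); WM=3
i=7 t=6 v=7: → [6,10),[4,8); WM=3
i=8 t=8 v=9: → [8,12),[6,10); WM=5; [0,4) fires=5
i=9 t=12 v=7: → [12,16),[10,14); WM=9; [2,6) fires=2 [4,8) fires=2
i=10 t=12 v=9: → [12,16),[10,14); WM=9
i=11 t=17 v=2: → [16,20),[14,18); WM=14; [6,10) fires=3 [8,12) fires=1 [10,14) fires=2
i=12 t=17 v=9: → [16,20),[14,18); WM=14
i=13 t=20 v=8: → [20,24),[18,22); WM=17; [12,16) fires=2
i=14 t=14 v=3: → [14,18),[12,16); WM=17
i=15 t=13 v=9: DROP (t<17-3); WM=17
i=16 t=20 v=3: → [20,24),[18,22); WM=17
i=17 t=19 v=6: → [18,22),[16,20); WM=17
i=18 t=21 v=6: → [20,24),[18,22); WM=18; [14,18) fires=3
i=19 t=23 v=9: → [22,26),[20,24); WM=20; [16,20) fires=3
i=20 t=20 v=4: → [20,24),[18,22); WM=20
i=21 t=24 v=1: → [24,28),[22,26); WM=21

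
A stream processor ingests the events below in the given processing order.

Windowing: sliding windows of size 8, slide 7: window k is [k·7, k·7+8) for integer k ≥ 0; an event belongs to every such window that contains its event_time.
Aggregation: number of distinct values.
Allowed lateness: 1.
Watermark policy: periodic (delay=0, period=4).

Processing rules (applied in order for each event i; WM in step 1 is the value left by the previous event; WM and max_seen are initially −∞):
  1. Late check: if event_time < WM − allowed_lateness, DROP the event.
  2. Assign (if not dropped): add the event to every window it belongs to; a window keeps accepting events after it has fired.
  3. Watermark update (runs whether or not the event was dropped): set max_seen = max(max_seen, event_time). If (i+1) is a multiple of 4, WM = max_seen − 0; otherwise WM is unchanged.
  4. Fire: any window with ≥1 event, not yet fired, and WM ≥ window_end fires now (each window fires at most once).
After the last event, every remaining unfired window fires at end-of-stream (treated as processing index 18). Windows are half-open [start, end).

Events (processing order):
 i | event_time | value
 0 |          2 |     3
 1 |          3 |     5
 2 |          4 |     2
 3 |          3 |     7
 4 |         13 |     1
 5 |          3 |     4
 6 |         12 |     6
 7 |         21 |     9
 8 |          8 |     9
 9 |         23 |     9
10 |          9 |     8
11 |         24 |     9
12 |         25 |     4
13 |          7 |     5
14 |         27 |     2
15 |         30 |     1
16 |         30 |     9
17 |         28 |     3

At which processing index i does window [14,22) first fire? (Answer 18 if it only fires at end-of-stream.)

11

i=0 t=2 v=3: → [0,8); WM=−∞
i=1 t=3 v=5: → [0,8); WM=−∞
i=2 t=4 v=2: → [0,8); WM=−∞
i=3 t=3 v=7: → [0,8); WM=4
i=4 t=13 v=1: → [7,15); WM=4
i=5 t=3 v=4: → [0,8); WM=4
i=6 t=12 v=6: → [7,15); WM=4
i=7 t=21 v=9: → [21,29),[14,22); WM=21; [0,8) fires=5 [7,15) fires=2
i=8 t=8 v=9: DROP (t<21-1); WM=21
i=9 t=23 v=9: → [21,29); WM=21
i=10 t=9 v=8: DROP (t<21-1); WM=21
i=11 t=24 v=9: → [21,29); WM=24; [14,22) fires=1
i=12 t=25 v=4: → [21,29); WM=24
i=13 t=7 v=5: DROP (t<24-1); WM=24
i=14 t=27 v=2: → [21,29); WM=24
i=15 t=30 v=1: → [28,36); WM=30; [21,29) fires=3
i=16 t=30 v=9: → [28,36); WM=30
i=17 t=28 v=3: DROP (t<30-1); WM=30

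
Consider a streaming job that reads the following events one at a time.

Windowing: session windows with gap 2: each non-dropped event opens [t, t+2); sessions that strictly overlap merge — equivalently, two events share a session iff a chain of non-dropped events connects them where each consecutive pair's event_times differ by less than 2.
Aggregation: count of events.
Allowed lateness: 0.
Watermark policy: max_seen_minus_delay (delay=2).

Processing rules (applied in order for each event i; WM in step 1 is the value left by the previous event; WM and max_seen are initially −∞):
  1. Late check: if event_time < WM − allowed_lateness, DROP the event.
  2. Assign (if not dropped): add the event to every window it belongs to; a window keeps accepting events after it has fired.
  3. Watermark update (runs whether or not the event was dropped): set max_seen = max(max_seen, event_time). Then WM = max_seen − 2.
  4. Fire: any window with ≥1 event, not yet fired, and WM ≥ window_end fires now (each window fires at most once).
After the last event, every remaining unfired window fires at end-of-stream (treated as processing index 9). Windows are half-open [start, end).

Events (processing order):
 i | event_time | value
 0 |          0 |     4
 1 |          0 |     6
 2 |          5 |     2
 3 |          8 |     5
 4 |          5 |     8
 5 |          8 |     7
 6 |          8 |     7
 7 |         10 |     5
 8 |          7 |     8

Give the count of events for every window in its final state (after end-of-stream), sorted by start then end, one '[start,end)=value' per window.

[0,2)=2 [5,7)=1 [8,10)=3 [10,12)=1

i=0 t=0 v=4: → [0,2); WM=-2
i=1 t=0 v=6: → [0,2); WM=-2
i=2 t=5 v=2: → [5,7); WM=3
i=3 t=8 v=5: → [8,10); WM=6
i=4 t=5 v=8: DROP (t<6-0); WM=6
i=5 t=8 v=7: → [8,10); WM=6
i=6 t=8 v=7: → [8,10); WM=6
i=7 t=10 v=5: → [10,12); WM=8
i=8 t=7 v=8: DROP (t<8-0); WM=8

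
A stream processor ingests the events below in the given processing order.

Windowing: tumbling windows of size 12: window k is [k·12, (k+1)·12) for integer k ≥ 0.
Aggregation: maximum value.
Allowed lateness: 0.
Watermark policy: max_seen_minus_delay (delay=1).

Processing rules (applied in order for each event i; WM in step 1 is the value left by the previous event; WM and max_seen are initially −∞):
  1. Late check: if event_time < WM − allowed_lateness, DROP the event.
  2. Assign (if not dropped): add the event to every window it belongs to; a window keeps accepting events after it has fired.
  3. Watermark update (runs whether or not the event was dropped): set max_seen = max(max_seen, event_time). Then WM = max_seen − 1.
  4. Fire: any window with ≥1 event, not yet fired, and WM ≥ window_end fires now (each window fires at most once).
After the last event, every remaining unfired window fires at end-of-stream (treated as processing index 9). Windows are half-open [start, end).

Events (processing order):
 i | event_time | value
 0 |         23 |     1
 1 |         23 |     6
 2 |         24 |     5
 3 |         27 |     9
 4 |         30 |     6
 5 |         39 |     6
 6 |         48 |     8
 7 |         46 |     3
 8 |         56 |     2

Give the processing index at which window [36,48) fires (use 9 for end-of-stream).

i=0 t=23 v=1: → [12,24); WM=22
i=1 t=23 v=6: → [12,24); WM=22
i=2 t=24 v=5: → [24,36); WM=23
i=3 t=27 v=9: → [24,36); WM=26; [12,24) fires=6
i=4 t=30 v=6: → [24,36); WM=29
i=5 t=39 v=6: → [36,48); WM=38; [24,36) fires=9
i=6 t=48 v=8: → [48,60); WM=47
i=7 t=46 v=3: DROP (t<47-0); WM=47
i=8 t=56 v=2: → [48,60); WM=55; [36,48) fires=6

8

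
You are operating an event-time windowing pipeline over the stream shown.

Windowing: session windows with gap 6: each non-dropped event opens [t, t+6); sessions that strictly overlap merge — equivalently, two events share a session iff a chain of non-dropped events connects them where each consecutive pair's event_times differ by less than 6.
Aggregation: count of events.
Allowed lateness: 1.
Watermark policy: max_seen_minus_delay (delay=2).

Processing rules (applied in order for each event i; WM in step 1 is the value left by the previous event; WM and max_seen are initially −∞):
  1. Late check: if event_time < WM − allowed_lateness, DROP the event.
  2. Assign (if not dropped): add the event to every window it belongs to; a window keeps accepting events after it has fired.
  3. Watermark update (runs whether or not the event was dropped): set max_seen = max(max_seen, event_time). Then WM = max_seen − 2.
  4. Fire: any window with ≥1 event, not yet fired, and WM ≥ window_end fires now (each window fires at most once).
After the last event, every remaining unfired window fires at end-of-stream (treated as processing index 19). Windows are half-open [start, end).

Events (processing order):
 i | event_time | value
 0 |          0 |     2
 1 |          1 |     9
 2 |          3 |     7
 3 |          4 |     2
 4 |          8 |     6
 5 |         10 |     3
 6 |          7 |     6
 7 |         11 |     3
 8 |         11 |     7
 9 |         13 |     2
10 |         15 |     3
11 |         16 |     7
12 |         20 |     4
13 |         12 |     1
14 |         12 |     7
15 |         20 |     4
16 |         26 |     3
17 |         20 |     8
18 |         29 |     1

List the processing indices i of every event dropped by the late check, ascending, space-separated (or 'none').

13 14 17

i=0 t=0 v=2: → [0,6); WM=-2
i=1 t=1 v=9: → [0,7); WM=-1
i=2 t=3 v=7: → [0,9); WM=1
i=3 t=4 v=2: → [0,10); WM=2
i=4 t=8 v=6: → [0,14); WM=6
i=5 t=10 v=3: → [0,16); WM=8
i=6 t=7 v=6: → [0,16); WM=8
i=7 t=11 v=3: → [0,17); WM=9
i=8 t=11 v=7: → [0,17); WM=9
i=9 t=13 v=2: → [0,19); WM=11
i=10 t=15 v=3: → [0,21); WM=13
i=11 t=16 v=7: → [0,22); WM=14
i=12 t=20 v=4: → [0,26); WM=18
i=13 t=12 v=1: DROP (t<18-1); WM=18
i=14 t=12 v=7: DROP (t<18-1); WM=18
i=15 t=20 v=4: → [0,26); WM=18
i=16 t=26 v=3: → [26,32); WM=24
i=17 t=20 v=8: DROP (t<24-1); WM=24
i=18 t=29 v=1: → [26,35); WM=27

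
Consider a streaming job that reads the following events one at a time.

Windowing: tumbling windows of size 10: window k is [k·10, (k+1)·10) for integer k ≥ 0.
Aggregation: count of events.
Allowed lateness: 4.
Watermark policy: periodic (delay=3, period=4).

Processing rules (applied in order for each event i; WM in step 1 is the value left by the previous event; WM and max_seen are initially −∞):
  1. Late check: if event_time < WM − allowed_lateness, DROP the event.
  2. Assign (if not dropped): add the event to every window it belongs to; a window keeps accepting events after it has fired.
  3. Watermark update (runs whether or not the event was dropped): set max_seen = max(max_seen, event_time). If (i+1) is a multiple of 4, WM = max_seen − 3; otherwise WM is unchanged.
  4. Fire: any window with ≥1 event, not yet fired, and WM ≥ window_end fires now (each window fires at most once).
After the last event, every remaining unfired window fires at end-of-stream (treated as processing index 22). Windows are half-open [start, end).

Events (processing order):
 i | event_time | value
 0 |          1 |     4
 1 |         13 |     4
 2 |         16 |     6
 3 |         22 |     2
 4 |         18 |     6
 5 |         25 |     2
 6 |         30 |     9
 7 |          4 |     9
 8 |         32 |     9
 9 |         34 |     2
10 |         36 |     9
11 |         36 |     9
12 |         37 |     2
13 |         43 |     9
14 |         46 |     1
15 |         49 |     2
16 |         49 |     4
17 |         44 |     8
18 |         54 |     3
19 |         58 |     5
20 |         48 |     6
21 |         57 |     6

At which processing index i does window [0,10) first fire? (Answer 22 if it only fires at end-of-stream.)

3

i=0 t=1 v=4: → [0,10); WM=−∞
i=1 t=13 v=4: → [10,20); WM=−∞
i=2 t=16 v=6: → [10,20); WM=−∞
i=3 t=22 v=2: → [20,30); WM=19; [0,10) fires=1
i=4 t=18 v=6: → [10,20); WM=19
i=5 t=25 v=2: → [20,30); WM=19
i=6 t=30 v=9: → [30,40); WM=19
i=7 t=4 v=9: DROP (t<19-4); WM=27; [10,20) fires=3
i=8 t=32 v=9: → [30,40); WM=27
i=9 t=34 v=2: → [30,40); WM=27
i=10 t=36 v=9: → [30,40); WM=27
i=11 t=36 v=9: → [30,40); WM=33; [20,30) fires=2
i=12 t=37 v=2: → [30,40); WM=33
i=13 t=43 v=9: → [40,50); WM=33
i=14 t=46 v=1: → [40,50); WM=33
i=15 t=49 v=2: → [40,50); WM=46; [30,40) fires=6
i=16 t=49 v=4: → [40,50); WM=46
i=17 t=44 v=8: → [40,50); WM=46
i=18 t=54 v=3: → [50,60); WM=46
i=19 t=58 v=5: → [50,60); WM=55; [40,50) fires=5
i=20 t=48 v=6: DROP (t<55-4); WM=55
i=21 t=57 v=6: → [50,60); WM=55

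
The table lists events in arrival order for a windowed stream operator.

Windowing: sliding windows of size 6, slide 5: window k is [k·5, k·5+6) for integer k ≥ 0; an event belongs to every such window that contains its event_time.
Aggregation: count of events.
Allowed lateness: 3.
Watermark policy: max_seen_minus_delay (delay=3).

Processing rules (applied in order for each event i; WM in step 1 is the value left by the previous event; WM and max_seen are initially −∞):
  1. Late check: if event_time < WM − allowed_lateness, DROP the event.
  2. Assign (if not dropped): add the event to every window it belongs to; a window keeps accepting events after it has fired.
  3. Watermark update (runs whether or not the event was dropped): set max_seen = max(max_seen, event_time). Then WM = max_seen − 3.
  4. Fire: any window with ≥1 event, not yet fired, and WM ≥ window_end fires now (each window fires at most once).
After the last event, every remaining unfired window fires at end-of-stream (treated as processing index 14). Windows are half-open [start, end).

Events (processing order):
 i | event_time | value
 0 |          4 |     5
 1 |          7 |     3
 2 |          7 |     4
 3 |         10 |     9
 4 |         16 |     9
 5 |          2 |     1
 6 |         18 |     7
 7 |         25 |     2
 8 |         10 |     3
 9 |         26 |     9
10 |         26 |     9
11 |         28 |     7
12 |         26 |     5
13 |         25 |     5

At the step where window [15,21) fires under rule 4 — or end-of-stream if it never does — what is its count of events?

i=0 t=4 v=5: → [0,6); WM=1
i=1 t=7 v=3: → [5,11); WM=4
i=2 t=7 v=4: → [5,11); WM=4
i=3 t=10 v=9: → [10,16),[5,11); WM=7; [0,6) fires=1
i=4 t=16 v=9: → [15,21); WM=13; [5,11) fires=3
i=5 t=2 v=1: DROP (t<13-3); WM=13
i=6 t=18 v=7: → [15,21); WM=15
i=7 t=25 v=2: → [25,31),[20,26); WM=22; [10,16) fires=1 [15,21) fires=2
i=8 t=10 v=3: DROP (t<22-3); WM=22
i=9 t=26 v=9: → [25,31); WM=23
i=10 t=26 v=9: → [25,31); WM=23
i=11 t=28 v=7: → [25,31); WM=25
i=12 t=26 v=5: → [25,31); WM=25
i=13 t=25 v=5: → [25,31),[20,26); WM=25

2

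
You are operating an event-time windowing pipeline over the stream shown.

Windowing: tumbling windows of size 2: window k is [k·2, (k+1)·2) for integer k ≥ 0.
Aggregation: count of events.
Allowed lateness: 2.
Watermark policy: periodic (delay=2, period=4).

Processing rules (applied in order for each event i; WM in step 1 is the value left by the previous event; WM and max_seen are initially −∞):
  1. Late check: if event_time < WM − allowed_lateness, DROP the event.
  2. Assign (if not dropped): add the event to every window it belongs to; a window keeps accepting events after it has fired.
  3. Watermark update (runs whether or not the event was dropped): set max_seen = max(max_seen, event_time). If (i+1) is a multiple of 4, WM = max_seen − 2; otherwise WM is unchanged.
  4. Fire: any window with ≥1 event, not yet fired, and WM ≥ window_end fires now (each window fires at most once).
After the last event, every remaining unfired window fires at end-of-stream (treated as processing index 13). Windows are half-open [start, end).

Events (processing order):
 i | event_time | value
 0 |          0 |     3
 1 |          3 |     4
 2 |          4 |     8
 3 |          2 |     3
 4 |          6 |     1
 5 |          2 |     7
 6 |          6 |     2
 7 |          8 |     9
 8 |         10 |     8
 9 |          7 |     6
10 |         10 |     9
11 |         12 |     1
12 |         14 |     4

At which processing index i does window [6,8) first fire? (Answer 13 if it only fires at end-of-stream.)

11

i=0 t=0 v=3: → [0,2); WM=−∞
i=1 t=3 v=4: → [2,4); WM=−∞
i=2 t=4 v=8: → [4,6); WM=−∞
i=3 t=2 v=3: → [2,4); WM=2; [0,2) fires=1
i=4 t=6 v=1: → [6,8); WM=2
i=5 t=2 v=7: → [2,4); WM=2
i=6 t=6 v=2: → [6,8); WM=2
i=7 t=8 v=9: → [8,10); WM=6; [2,4) fires=3 [4,6) fires=1
i=8 t=10 v=8: → [10,12); WM=6
i=9 t=7 v=6: → [6,8); WM=6
i=10 t=10 v=9: → [10,12); WM=6
i=11 t=12 v=1: → [12,14); WM=10; [6,8) fires=3 [8,10) fires=1
i=12 t=14 v=4: → [14,16); WM=10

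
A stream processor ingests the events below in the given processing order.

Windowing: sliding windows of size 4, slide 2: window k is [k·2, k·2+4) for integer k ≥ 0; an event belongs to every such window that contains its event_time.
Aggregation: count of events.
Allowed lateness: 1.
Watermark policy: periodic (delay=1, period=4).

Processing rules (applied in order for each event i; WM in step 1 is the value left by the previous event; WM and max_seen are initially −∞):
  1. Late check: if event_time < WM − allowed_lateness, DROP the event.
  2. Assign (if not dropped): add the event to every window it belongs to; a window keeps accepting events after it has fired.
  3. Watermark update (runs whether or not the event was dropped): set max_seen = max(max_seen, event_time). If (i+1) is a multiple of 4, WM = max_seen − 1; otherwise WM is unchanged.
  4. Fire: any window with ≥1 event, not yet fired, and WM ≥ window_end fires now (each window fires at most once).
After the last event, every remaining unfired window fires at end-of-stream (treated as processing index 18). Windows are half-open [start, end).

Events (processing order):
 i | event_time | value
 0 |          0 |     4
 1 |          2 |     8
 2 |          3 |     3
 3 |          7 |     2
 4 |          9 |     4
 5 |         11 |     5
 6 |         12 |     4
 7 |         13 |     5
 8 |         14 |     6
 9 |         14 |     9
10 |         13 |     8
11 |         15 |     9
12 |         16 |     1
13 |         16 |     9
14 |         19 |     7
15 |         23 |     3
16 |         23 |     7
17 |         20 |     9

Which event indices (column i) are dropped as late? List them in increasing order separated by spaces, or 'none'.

17

i=0 t=0 v=4: → [0,4); WM=−∞
i=1 t=2 v=8: → [2,6),[0,4); WM=−∞
i=2 t=3 v=3: → [2,6),[0,4); WM=−∞
i=3 t=7 v=2: → [6,10),[4,8); WM=6; [0,4) fires=3 [2,6) fires=2
i=4 t=9 v=4: → [8,12),[6,10); WM=6
i=5 t=11 v=5: → [10,14),[8,12); WM=6
i=6 t=12 v=4: → [12,16),[10,14); WM=6
i=7 t=13 v=5: → [12,16),[10,14); WM=12; [4,8) fires=1 [6,10) fires=2 [8,12) fires=2
i=8 t=14 v=6: → [14,18),[12,16); WM=12
i=9 t=14 v=9: → [14,18),[12,16); WM=12
i=10 t=13 v=8: → [12,16),[10,14); WM=12
i=11 t=15 v=9: → [14,18),[12,16); WM=14; [10,14) fires=4
i=12 t=16 v=1: → [16,20),[14,18); WM=14
i=13 t=16 v=9: → [16,20),[14,18); WM=14
i=14 t=19 v=7: → [18,22),[16,20); WM=14
i=15 t=23 v=3: → [22,26),[20,24); WM=22; [12,16) fires=6 [14,18) fires=5 [16,20) fires=3 [18,22) fires=1
i=16 t=23 v=7: → [22,26),[20,24); WM=22
i=17 t=20 v=9: DROP (t<22-1); WM=22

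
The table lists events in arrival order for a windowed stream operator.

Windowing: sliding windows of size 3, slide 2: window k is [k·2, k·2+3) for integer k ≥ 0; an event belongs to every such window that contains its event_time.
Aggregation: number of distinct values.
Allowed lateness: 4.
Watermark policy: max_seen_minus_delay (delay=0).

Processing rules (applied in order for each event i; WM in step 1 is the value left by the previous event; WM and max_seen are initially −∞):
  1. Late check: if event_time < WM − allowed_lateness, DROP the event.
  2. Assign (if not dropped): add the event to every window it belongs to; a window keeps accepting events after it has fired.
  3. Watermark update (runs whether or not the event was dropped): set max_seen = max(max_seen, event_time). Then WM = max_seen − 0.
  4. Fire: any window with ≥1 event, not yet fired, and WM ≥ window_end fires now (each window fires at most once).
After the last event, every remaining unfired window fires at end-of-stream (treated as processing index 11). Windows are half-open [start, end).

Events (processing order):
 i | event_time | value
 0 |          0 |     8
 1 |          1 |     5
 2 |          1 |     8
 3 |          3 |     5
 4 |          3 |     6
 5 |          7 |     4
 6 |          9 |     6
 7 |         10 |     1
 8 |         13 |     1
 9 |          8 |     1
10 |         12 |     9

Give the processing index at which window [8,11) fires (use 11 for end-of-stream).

8

i=0 t=0 v=8: → [0,3); WM=0
i=1 t=1 v=5: → [0,3); WM=1
i=2 t=1 v=8: → [0,3); WM=1
i=3 t=3 v=5: → [2,5); WM=3; [0,3) fires=2
i=4 t=3 v=6: → [2,5); WM=3
i=5 t=7 v=4: → [6,9); WM=7; [2,5) fires=2
i=6 t=9 v=6: → [8,11); WM=9; [6,9) fires=1
i=7 t=10 v=1: → [10,13),[8,11); WM=10
i=8 t=13 v=1: → [12,15); WM=13; [8,11) fires=2 [10,13) fires=1
i=9 t=8 v=1: DROP (t<13-4); WM=13
i=10 t=12 v=9: → [12,15),[10,13); WM=13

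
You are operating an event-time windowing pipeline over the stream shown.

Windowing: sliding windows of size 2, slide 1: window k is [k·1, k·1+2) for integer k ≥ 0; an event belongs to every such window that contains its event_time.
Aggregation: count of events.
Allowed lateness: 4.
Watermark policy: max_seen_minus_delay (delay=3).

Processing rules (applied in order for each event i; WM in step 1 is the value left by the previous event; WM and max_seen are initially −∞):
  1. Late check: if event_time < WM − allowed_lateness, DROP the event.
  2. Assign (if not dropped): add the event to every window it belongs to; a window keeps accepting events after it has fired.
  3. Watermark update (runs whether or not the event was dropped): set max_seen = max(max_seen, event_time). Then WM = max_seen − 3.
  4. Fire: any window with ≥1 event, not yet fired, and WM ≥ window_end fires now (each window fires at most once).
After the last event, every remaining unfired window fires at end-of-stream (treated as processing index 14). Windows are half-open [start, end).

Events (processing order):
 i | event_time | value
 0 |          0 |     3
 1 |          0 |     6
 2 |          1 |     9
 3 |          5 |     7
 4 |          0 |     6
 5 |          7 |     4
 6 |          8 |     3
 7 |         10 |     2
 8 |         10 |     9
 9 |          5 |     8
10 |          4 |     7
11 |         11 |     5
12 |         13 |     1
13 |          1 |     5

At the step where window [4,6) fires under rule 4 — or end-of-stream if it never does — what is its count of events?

1

i=0 t=0 v=3: → [0,2); WM=-3
i=1 t=0 v=6: → [0,2); WM=-3
i=2 t=1 v=9: → [1,3),[0,2); WM=-2
i=3 t=5 v=7: → [5,7),[4,6); WM=2; [0,2) fires=3
i=4 t=0 v=6: → [0,2); WM=2
i=5 t=7 v=4: → [7,9),[6,8); WM=4; [1,3) fires=1
i=6 t=8 v=3: → [8,10),[7,9); WM=5
i=7 t=10 v=2: → [10,12),[9,11); WM=7; [4,6) fires=1 [5,7) fires=1
i=8 t=10 v=9: → [10,12),[9,11); WM=7
i=9 t=5 v=8: → [5,7),[4,6); WM=7
i=10 t=4 v=7: → [4,6),[3,5); WM=7; [3,5) fires=1
i=11 t=11 v=5: → [11,13),[10,12); WM=8; [6,8) fires=1
i=12 t=13 v=1: → [13,15),[12,14); WM=10; [7,9) fires=2 [8,10) fires=1
i=13 t=1 v=5: DROP (t<10-4); WM=10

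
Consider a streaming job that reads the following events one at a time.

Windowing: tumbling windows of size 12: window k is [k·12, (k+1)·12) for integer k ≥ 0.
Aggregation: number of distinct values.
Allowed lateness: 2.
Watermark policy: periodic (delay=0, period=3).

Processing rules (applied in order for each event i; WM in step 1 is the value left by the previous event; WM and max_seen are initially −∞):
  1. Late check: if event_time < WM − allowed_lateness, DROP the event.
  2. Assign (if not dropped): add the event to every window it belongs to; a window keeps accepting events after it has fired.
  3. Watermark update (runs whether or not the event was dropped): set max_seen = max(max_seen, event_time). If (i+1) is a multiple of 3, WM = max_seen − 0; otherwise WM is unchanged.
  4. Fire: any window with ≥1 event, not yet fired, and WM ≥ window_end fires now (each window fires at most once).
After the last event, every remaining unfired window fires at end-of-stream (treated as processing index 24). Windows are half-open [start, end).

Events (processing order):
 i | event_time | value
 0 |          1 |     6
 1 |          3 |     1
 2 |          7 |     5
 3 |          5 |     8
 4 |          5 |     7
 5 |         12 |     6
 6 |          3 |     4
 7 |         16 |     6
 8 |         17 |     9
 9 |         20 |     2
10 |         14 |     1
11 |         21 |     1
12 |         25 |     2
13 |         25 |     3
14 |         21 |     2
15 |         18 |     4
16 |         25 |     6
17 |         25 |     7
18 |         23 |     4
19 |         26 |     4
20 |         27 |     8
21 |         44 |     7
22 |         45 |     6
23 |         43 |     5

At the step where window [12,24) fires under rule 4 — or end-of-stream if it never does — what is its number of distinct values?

i=0 t=1 v=6: → [0,12); WM=−∞
i=1 t=3 v=1: → [0,12); WM=−∞
i=2 t=7 v=5: → [0,12); WM=7
i=3 t=5 v=8: → [0,12); WM=7
i=4 t=5 v=7: → [0,12); WM=7
i=5 t=12 v=6: → [12,24); WM=12; [0,12) fires=5
i=6 t=3 v=4: DROP (t<12-2); WM=12
i=7 t=16 v=6: → [12,24); WM=12
i=8 t=17 v=9: → [12,24); WM=17
i=9 t=20 v=2: → [12,24); WM=17
i=10 t=14 v=1: DROP (t<17-2); WM=17
i=11 t=21 v=1: → [12,24); WM=21
i=12 t=25 v=2: → [24,36); WM=21
i=13 t=25 v=3: → [24,36); WM=21
i=14 t=21 v=2: → [12,24); WM=25; [12,24) fires=4
i=15 t=18 v=4: DROP (t<25-2); WM=25
i=16 t=25 v=6: → [24,36); WM=25
i=17 t=25 v=7: → [24,36); WM=25
i=18 t=23 v=4: → [12,24); WM=25
i=19 t=26 v=4: → [24,36); WM=25
i=20 t=27 v=8: → [24,36); WM=27
i=21 t=44 v=7: → [36,48); WM=27
i=22 t=45 v=6: → [36,48); WM=27
i=23 t=43 v=5: → [36,48); WM=45; [24,36) fires=6

4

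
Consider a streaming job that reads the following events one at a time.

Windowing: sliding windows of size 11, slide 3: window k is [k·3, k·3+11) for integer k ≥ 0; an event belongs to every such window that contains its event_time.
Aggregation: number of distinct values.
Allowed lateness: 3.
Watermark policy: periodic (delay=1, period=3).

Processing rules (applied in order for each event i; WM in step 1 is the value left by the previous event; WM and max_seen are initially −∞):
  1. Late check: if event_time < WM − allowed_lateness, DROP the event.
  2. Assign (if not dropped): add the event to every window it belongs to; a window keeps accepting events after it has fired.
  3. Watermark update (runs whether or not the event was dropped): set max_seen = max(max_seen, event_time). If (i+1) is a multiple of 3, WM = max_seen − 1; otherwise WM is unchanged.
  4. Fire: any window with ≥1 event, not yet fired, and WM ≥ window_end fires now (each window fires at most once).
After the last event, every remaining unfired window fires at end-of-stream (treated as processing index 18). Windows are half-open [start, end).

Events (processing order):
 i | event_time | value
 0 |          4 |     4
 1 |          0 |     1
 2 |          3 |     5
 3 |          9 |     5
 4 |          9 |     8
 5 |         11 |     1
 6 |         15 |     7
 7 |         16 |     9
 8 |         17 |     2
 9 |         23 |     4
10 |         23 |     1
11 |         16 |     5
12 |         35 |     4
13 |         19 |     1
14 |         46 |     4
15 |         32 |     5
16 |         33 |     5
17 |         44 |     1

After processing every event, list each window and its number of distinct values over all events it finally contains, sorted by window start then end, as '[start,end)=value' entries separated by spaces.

[0,11)=4 [3,14)=4 [6,17)=5 [9,20)=6 [12,23)=5 [15,26)=6 [18,29)=2 [21,32)=2 [27,38)=1 [30,41)=1 [33,44)=1 [36,47)=2 [39,50)=2 [42,53)=2 [45,56)=1

i=0 t=4 v=4: → [3,14),[0,11); WM=−∞
i=1 t=0 v=1: → [0,11); WM=−∞
i=2 t=3 v=5: → [3,14),[0,11); WM=3
i=3 t=9 v=5: → [9,20),[6,17),[3,14),[0,11); WM=3
i=4 t=9 v=8: → [9,20),[6,17),[3,14),[0,11); WM=3
i=5 t=11 v=1: → [9,20),[6,17),[3,14); WM=10
i=6 t=15 v=7: → [15,26),[12,23),[9,20),[6,17); WM=10
i=7 t=16 v=9: → [15,26),[12,23),[9,20),[6,17); WM=10
i=8 t=17 v=2: → [15,26),[12,23),[9,20); WM=16; [0,11) fires=4 [3,14) fires=4
i=9 t=23 v=4: → [21,32),[18,29),[15,26); WM=16
i=10 t=23 v=1: → [21,32),[18,29),[15,26); WM=16
i=11 t=16 v=5: → [15,26),[12,23),[9,20),[6,17); WM=22; [6,17) fires=5 [9,20) fires=6
i=12 t=35 v=4: → [33,44),[30,41),[27,38); WM=22
i=13 t=19 v=1: → [18,29),[15,26),[12,23),[9,20); WM=22
i=14 t=46 v=4: → [45,56),[42,53),[39,50),[36,47); WM=45; [12,23) fires=5 [15,26) fires=6 [18,29) fires=2 [21,32) fires=2 [27,38) fires=1 [30,41) fires=1 [33,44) fires=1
i=15 t=32 v=5: DROP (t<45-3); WM=45
i=16 t=33 v=5: DROP (t<45-3); WM=45
i=17 t=44 v=1: → [42,53),[39,50),[36,47); WM=45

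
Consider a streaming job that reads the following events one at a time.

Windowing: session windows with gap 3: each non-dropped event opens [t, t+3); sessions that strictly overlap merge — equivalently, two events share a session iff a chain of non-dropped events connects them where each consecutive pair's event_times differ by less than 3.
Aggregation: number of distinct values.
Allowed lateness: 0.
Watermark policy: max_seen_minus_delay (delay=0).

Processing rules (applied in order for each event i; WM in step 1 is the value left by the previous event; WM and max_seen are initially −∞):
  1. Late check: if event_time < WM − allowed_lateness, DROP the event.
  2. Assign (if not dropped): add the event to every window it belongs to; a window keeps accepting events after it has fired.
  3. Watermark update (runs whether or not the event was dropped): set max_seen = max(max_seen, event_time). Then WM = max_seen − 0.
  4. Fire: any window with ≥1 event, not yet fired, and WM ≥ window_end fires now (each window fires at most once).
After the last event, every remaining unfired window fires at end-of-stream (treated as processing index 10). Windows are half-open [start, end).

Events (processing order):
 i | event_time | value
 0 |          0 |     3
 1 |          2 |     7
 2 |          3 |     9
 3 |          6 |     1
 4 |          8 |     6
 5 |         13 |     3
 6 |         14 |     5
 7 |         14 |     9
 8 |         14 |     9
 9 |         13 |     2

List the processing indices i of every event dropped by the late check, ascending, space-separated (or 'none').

9

i=0 t=0 v=3: → [0,3); WM=0
i=1 t=2 v=7: → [0,5); WM=2
i=2 t=3 v=9: → [0,6); WM=3
i=3 t=6 v=1: → [6,9); WM=6
i=4 t=8 v=6: → [6,11); WM=8
i=5 t=13 v=3: → [13,16); WM=13
i=6 t=14 v=5: → [13,17); WM=14
i=7 t=14 v=9: → [13,17); WM=14
i=8 t=14 v=9: → [13,17); WM=14
i=9 t=13 v=2: DROP (t<14-0); WM=14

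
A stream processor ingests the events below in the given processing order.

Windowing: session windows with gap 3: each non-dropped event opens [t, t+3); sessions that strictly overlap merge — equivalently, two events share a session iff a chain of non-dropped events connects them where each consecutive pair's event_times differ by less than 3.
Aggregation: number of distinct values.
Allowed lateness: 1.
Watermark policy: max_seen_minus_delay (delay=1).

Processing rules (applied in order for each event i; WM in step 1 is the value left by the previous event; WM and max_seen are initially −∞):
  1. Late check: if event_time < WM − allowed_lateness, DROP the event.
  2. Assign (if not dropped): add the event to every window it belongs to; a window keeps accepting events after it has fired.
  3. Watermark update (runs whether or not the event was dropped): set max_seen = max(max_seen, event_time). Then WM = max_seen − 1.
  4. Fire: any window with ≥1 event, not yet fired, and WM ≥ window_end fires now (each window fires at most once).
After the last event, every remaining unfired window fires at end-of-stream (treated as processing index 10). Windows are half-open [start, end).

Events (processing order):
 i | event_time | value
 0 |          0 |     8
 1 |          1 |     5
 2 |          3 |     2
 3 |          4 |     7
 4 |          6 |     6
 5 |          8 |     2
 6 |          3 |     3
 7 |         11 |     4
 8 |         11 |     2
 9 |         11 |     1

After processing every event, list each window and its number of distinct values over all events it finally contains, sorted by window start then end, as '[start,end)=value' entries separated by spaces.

[0,11)=5 [11,14)=3

i=0 t=0 v=8: → [0,3); WM=-1
i=1 t=1 v=5: → [0,4); WM=0
i=2 t=3 v=2: → [0,6); WM=2
i=3 t=4 v=7: → [0,7); WM=3
i=4 t=6 v=6: → [0,9); WM=5
i=5 t=8 v=2: → [0,11); WM=7
i=6 t=3 v=3: DROP (t<7-1); WM=7
i=7 t=11 v=4: → [11,14); WM=10
i=8 t=11 v=2: → [11,14); WM=10
i=9 t=11 v=1: → [11,14); WM=10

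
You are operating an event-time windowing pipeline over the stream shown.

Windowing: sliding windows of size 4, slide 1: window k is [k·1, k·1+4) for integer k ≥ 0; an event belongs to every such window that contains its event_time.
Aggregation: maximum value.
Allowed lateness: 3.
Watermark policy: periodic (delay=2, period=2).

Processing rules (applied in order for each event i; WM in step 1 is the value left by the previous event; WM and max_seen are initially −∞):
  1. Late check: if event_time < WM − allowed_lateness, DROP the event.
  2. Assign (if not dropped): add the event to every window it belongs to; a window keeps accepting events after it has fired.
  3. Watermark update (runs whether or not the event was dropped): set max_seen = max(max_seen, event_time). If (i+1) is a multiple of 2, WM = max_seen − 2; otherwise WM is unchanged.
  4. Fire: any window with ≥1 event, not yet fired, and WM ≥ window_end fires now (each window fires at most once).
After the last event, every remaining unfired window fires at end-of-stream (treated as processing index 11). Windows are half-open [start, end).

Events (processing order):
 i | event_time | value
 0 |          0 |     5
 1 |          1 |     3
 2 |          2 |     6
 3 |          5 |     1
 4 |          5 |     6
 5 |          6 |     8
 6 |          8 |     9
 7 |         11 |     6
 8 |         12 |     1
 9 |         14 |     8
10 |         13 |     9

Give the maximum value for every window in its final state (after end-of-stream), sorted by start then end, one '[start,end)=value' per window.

i=0 t=0 v=5: → [0,4); WM=−∞
i=1 t=1 v=3: → [1,5),[0,4); WM=-1
i=2 t=2 v=6: → [2,6),[1,5),[0,4); WM=-1
i=3 t=5 v=1: → [5,9),[4,8),[3,7),[2,6); WM=3
i=4 t=5 v=6: → [5,9),[4,8),[3,7),[2,6); WM=3
i=5 t=6 v=8: → [6,10),[5,9),[4,8),[3,7); WM=4; [0,4) fires=6
i=6 t=8 v=9: → [8,12),[7,11),[6,10),[5,9); WM=4
i=7 t=11 v=6: → [11,15),[10,14),[9,13),[8,12); WM=9; [1,5) fires=6 [2,6) fires=6 [3,7) fires=8 [4,8) fires=8 [5,9) fires=9
i=8 t=12 v=1: → [12,16),[11,15),[10,14),[9,13); WM=9
i=9 t=14 v=8: → [14,18),[13,17),[12,16),[11,15); WM=12; [6,10) fires=9 [7,11) fires=9 [8,12) fires=9
i=10 t=13 v=9: → [13,17),[12,16),[11,15),[10,14); WM=12

[0,4)=6 [1,5)=6 [2,6)=6 [3,7)=8 [4,8)=8 [5,9)=9 [6,10)=9 [7,11)=9 [8,12)=9 [9,13)=6 [10,14)=9 [11,15)=9 [12,16)=9 [13,17)=9 [14,18)=8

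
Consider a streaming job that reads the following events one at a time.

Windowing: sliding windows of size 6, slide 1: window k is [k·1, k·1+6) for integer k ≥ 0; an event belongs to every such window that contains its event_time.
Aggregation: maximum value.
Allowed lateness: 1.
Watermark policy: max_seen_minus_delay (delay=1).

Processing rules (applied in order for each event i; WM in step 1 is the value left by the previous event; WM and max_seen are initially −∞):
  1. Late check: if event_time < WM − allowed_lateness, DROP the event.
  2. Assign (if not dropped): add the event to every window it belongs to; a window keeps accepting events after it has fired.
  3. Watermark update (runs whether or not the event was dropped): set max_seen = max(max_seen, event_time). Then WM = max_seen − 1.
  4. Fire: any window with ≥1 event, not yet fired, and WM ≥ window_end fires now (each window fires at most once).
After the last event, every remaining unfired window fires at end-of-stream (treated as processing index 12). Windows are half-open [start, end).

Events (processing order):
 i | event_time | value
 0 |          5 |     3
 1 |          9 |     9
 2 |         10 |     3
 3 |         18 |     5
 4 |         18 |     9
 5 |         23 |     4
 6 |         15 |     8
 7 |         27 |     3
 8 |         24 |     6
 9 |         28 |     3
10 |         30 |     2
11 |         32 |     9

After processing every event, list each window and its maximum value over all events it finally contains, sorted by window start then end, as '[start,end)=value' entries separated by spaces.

i=0 t=5 v=3: → [5,11),[4,10),[3,9),[2,8),[1,7),[0,6); WM=4
i=1 t=9 v=9: → [9,15),[8,14),[7,13),[6,12),[5,11),[4,10); WM=8; [0,6) fires=3 [1,7) fires=3 [2,8) fires=3
i=2 t=10 v=3: → [10,16),[9,15),[8,14),[7,13),[6,12),[5,11); WM=9; [3,9) fires=3
i=3 t=18 v=5: → [18,24),[17,23),[16,22),[15,21),[14,20),[13,19); WM=17; [4,10) fires=9 [5,11) fires=9 [6,12) fires=9 [7,13) fires=9 [8,14) fires=9 [9,15) fires=9 [10,16) fires=3
i=4 t=18 v=9: → [18,24),[17,23),[16,22),[15,21),[14,20),[13,19); WM=17
i=5 t=23 v=4: → [23,29),[22,28),[21,27),[20,26),[19,25),[18,24); WM=22; [13,19) fires=9 [14,20) fires=9 [15,21) fires=9 [16,22) fires=9
i=6 t=15 v=8: DROP (t<22-1); WM=22
i=7 t=27 v=3: → [27,33),[26,32),[25,31),[24,30),[23,29),[22,28); WM=26; [17,23) fires=9 [18,24) fires=9 [19,25) fires=4 [20,26) fires=4
i=8 t=24 v=6: DROP (t<26-1); WM=26
i=9 t=28 v=3: → [28,34),[27,33),[26,32),[25,31),[24,30),[23,29); WM=27; [21,27) fires=4
i=10 t=30 v=2: → [30,36),[29,35),[28,34),[27,33),[26,32),[25,31); WM=29; [22,28) fires=4 [23,29) fires=4
i=11 t=32 v=9: → [32,38),[31,37),[30,36),[29,35),[28,34),[27,33); WM=31; [24,30) fires=3 [25,31) fires=3

[0,6)=3 [1,7)=3 [2,8)=3 [3,9)=3 [4,10)=9 [5,11)=9 [6,12)=9 [7,13)=9 [8,14)=9 [9,15)=9 [10,16)=3 [13,19)=9 [14,20)=9 [15,21)=9 [16,22)=9 [17,23)=9 [18,24)=9 [19,25)=4 [20,26)=4 [21,27)=4 [22,28)=4 [23,29)=4 [24,30)=3 [25,31)=3 [26,32)=3 [27,33)=9 [28,34)=9 [29,35)=9 [30,36)=9 [31,37)=9 [32,38)=9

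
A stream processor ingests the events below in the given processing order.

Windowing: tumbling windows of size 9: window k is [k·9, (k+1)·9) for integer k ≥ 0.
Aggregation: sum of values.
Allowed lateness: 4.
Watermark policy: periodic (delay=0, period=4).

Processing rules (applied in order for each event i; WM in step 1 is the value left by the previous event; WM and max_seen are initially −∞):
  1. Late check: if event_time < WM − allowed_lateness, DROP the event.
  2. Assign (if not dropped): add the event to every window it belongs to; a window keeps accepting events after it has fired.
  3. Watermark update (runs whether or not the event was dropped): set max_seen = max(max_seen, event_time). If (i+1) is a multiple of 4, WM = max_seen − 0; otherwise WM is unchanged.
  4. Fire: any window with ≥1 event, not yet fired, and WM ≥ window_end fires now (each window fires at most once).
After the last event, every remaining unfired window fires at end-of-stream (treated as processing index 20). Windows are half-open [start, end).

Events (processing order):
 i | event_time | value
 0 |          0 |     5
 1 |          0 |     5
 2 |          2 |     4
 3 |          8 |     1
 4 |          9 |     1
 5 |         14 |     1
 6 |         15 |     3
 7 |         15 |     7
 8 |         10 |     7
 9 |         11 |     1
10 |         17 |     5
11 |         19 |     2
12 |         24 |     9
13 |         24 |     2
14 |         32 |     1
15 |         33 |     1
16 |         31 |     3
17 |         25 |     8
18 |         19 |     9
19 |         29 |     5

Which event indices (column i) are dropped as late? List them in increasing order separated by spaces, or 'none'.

i=0 t=0 v=5: → [0,9); WM=−∞
i=1 t=0 v=5: → [0,9); WM=−∞
i=2 t=2 v=4: → [0,9); WM=−∞
i=3 t=8 v=1: → [0,9); WM=8
i=4 t=9 v=1: → [9,18); WM=8
i=5 t=14 v=1: → [9,18); WM=8
i=6 t=15 v=3: → [9,18); WM=8
i=7 t=15 v=7: → [9,18); WM=15; [0,9) fires=15
i=8 t=10 v=7: DROP (t<15-4); WM=15
i=9 t=11 v=1: → [9,18); WM=15
i=10 t=17 v=5: → [9,18); WM=15
i=11 t=19 v=2: → [18,27); WM=19; [9,18) fires=18
i=12 t=24 v=9: → [18,27); WM=19
i=13 t=24 v=2: → [18,27); WM=19
i=14 t=32 v=1: → [27,36); WM=19
i=15 t=33 v=1: → [27,36); WM=33; [18,27) fires=13
i=16 t=31 v=3: → [27,36); WM=33
i=17 t=25 v=8: DROP (t<33-4); WM=33
i=18 t=19 v=9: DROP (t<33-4); WM=33
i=19 t=29 v=5: → [27,36); WM=33

8 17 18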